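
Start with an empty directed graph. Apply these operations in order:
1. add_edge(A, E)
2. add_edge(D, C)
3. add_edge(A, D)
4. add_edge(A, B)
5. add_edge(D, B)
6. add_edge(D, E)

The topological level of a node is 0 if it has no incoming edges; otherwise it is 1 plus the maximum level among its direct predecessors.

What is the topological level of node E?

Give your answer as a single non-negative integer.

Op 1: add_edge(A, E). Edges now: 1
Op 2: add_edge(D, C). Edges now: 2
Op 3: add_edge(A, D). Edges now: 3
Op 4: add_edge(A, B). Edges now: 4
Op 5: add_edge(D, B). Edges now: 5
Op 6: add_edge(D, E). Edges now: 6
Compute levels (Kahn BFS):
  sources (in-degree 0): A
  process A: level=0
    A->B: in-degree(B)=1, level(B)>=1
    A->D: in-degree(D)=0, level(D)=1, enqueue
    A->E: in-degree(E)=1, level(E)>=1
  process D: level=1
    D->B: in-degree(B)=0, level(B)=2, enqueue
    D->C: in-degree(C)=0, level(C)=2, enqueue
    D->E: in-degree(E)=0, level(E)=2, enqueue
  process B: level=2
  process C: level=2
  process E: level=2
All levels: A:0, B:2, C:2, D:1, E:2
level(E) = 2

Answer: 2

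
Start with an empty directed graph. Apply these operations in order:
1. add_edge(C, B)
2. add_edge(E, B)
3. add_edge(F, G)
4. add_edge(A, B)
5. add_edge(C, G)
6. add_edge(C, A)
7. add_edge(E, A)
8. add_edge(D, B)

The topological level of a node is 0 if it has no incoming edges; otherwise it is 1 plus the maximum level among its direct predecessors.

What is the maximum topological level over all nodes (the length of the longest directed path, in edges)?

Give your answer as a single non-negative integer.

Op 1: add_edge(C, B). Edges now: 1
Op 2: add_edge(E, B). Edges now: 2
Op 3: add_edge(F, G). Edges now: 3
Op 4: add_edge(A, B). Edges now: 4
Op 5: add_edge(C, G). Edges now: 5
Op 6: add_edge(C, A). Edges now: 6
Op 7: add_edge(E, A). Edges now: 7
Op 8: add_edge(D, B). Edges now: 8
Compute levels (Kahn BFS):
  sources (in-degree 0): C, D, E, F
  process C: level=0
    C->A: in-degree(A)=1, level(A)>=1
    C->B: in-degree(B)=3, level(B)>=1
    C->G: in-degree(G)=1, level(G)>=1
  process D: level=0
    D->B: in-degree(B)=2, level(B)>=1
  process E: level=0
    E->A: in-degree(A)=0, level(A)=1, enqueue
    E->B: in-degree(B)=1, level(B)>=1
  process F: level=0
    F->G: in-degree(G)=0, level(G)=1, enqueue
  process A: level=1
    A->B: in-degree(B)=0, level(B)=2, enqueue
  process G: level=1
  process B: level=2
All levels: A:1, B:2, C:0, D:0, E:0, F:0, G:1
max level = 2

Answer: 2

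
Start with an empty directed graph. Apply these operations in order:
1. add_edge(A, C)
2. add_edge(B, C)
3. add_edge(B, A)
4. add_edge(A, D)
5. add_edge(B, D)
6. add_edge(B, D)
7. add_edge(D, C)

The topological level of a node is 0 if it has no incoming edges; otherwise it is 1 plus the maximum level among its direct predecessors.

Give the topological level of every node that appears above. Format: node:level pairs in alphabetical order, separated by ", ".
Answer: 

Op 1: add_edge(A, C). Edges now: 1
Op 2: add_edge(B, C). Edges now: 2
Op 3: add_edge(B, A). Edges now: 3
Op 4: add_edge(A, D). Edges now: 4
Op 5: add_edge(B, D). Edges now: 5
Op 6: add_edge(B, D) (duplicate, no change). Edges now: 5
Op 7: add_edge(D, C). Edges now: 6
Compute levels (Kahn BFS):
  sources (in-degree 0): B
  process B: level=0
    B->A: in-degree(A)=0, level(A)=1, enqueue
    B->C: in-degree(C)=2, level(C)>=1
    B->D: in-degree(D)=1, level(D)>=1
  process A: level=1
    A->C: in-degree(C)=1, level(C)>=2
    A->D: in-degree(D)=0, level(D)=2, enqueue
  process D: level=2
    D->C: in-degree(C)=0, level(C)=3, enqueue
  process C: level=3
All levels: A:1, B:0, C:3, D:2

Answer: A:1, B:0, C:3, D:2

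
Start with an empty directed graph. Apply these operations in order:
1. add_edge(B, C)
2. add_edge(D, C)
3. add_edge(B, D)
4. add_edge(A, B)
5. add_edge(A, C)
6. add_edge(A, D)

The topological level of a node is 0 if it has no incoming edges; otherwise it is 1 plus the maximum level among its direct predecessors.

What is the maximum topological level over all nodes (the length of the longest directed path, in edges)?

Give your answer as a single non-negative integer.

Answer: 3

Derivation:
Op 1: add_edge(B, C). Edges now: 1
Op 2: add_edge(D, C). Edges now: 2
Op 3: add_edge(B, D). Edges now: 3
Op 4: add_edge(A, B). Edges now: 4
Op 5: add_edge(A, C). Edges now: 5
Op 6: add_edge(A, D). Edges now: 6
Compute levels (Kahn BFS):
  sources (in-degree 0): A
  process A: level=0
    A->B: in-degree(B)=0, level(B)=1, enqueue
    A->C: in-degree(C)=2, level(C)>=1
    A->D: in-degree(D)=1, level(D)>=1
  process B: level=1
    B->C: in-degree(C)=1, level(C)>=2
    B->D: in-degree(D)=0, level(D)=2, enqueue
  process D: level=2
    D->C: in-degree(C)=0, level(C)=3, enqueue
  process C: level=3
All levels: A:0, B:1, C:3, D:2
max level = 3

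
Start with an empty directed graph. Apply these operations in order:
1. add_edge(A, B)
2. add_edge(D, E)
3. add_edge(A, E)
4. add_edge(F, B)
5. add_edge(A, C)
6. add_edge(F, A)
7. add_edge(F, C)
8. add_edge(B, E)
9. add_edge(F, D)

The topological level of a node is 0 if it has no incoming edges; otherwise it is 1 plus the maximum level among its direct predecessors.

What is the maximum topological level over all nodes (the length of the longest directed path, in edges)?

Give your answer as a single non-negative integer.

Op 1: add_edge(A, B). Edges now: 1
Op 2: add_edge(D, E). Edges now: 2
Op 3: add_edge(A, E). Edges now: 3
Op 4: add_edge(F, B). Edges now: 4
Op 5: add_edge(A, C). Edges now: 5
Op 6: add_edge(F, A). Edges now: 6
Op 7: add_edge(F, C). Edges now: 7
Op 8: add_edge(B, E). Edges now: 8
Op 9: add_edge(F, D). Edges now: 9
Compute levels (Kahn BFS):
  sources (in-degree 0): F
  process F: level=0
    F->A: in-degree(A)=0, level(A)=1, enqueue
    F->B: in-degree(B)=1, level(B)>=1
    F->C: in-degree(C)=1, level(C)>=1
    F->D: in-degree(D)=0, level(D)=1, enqueue
  process A: level=1
    A->B: in-degree(B)=0, level(B)=2, enqueue
    A->C: in-degree(C)=0, level(C)=2, enqueue
    A->E: in-degree(E)=2, level(E)>=2
  process D: level=1
    D->E: in-degree(E)=1, level(E)>=2
  process B: level=2
    B->E: in-degree(E)=0, level(E)=3, enqueue
  process C: level=2
  process E: level=3
All levels: A:1, B:2, C:2, D:1, E:3, F:0
max level = 3

Answer: 3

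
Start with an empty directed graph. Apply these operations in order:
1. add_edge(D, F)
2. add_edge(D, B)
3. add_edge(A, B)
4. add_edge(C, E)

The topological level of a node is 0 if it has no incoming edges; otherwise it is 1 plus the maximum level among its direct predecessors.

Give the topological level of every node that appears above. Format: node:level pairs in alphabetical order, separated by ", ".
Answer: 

Op 1: add_edge(D, F). Edges now: 1
Op 2: add_edge(D, B). Edges now: 2
Op 3: add_edge(A, B). Edges now: 3
Op 4: add_edge(C, E). Edges now: 4
Compute levels (Kahn BFS):
  sources (in-degree 0): A, C, D
  process A: level=0
    A->B: in-degree(B)=1, level(B)>=1
  process C: level=0
    C->E: in-degree(E)=0, level(E)=1, enqueue
  process D: level=0
    D->B: in-degree(B)=0, level(B)=1, enqueue
    D->F: in-degree(F)=0, level(F)=1, enqueue
  process E: level=1
  process B: level=1
  process F: level=1
All levels: A:0, B:1, C:0, D:0, E:1, F:1

Answer: A:0, B:1, C:0, D:0, E:1, F:1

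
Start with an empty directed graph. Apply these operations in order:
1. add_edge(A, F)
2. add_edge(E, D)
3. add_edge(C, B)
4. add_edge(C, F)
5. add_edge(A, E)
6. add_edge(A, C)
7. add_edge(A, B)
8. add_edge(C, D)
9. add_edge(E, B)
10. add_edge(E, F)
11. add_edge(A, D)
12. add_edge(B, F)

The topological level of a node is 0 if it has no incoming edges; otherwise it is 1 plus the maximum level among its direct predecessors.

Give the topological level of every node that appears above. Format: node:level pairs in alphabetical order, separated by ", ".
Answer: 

Answer: A:0, B:2, C:1, D:2, E:1, F:3

Derivation:
Op 1: add_edge(A, F). Edges now: 1
Op 2: add_edge(E, D). Edges now: 2
Op 3: add_edge(C, B). Edges now: 3
Op 4: add_edge(C, F). Edges now: 4
Op 5: add_edge(A, E). Edges now: 5
Op 6: add_edge(A, C). Edges now: 6
Op 7: add_edge(A, B). Edges now: 7
Op 8: add_edge(C, D). Edges now: 8
Op 9: add_edge(E, B). Edges now: 9
Op 10: add_edge(E, F). Edges now: 10
Op 11: add_edge(A, D). Edges now: 11
Op 12: add_edge(B, F). Edges now: 12
Compute levels (Kahn BFS):
  sources (in-degree 0): A
  process A: level=0
    A->B: in-degree(B)=2, level(B)>=1
    A->C: in-degree(C)=0, level(C)=1, enqueue
    A->D: in-degree(D)=2, level(D)>=1
    A->E: in-degree(E)=0, level(E)=1, enqueue
    A->F: in-degree(F)=3, level(F)>=1
  process C: level=1
    C->B: in-degree(B)=1, level(B)>=2
    C->D: in-degree(D)=1, level(D)>=2
    C->F: in-degree(F)=2, level(F)>=2
  process E: level=1
    E->B: in-degree(B)=0, level(B)=2, enqueue
    E->D: in-degree(D)=0, level(D)=2, enqueue
    E->F: in-degree(F)=1, level(F)>=2
  process B: level=2
    B->F: in-degree(F)=0, level(F)=3, enqueue
  process D: level=2
  process F: level=3
All levels: A:0, B:2, C:1, D:2, E:1, F:3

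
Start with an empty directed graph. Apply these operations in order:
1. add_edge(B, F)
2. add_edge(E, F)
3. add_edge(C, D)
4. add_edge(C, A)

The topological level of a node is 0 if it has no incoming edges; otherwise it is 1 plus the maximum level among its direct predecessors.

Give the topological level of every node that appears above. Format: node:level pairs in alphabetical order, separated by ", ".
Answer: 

Op 1: add_edge(B, F). Edges now: 1
Op 2: add_edge(E, F). Edges now: 2
Op 3: add_edge(C, D). Edges now: 3
Op 4: add_edge(C, A). Edges now: 4
Compute levels (Kahn BFS):
  sources (in-degree 0): B, C, E
  process B: level=0
    B->F: in-degree(F)=1, level(F)>=1
  process C: level=0
    C->A: in-degree(A)=0, level(A)=1, enqueue
    C->D: in-degree(D)=0, level(D)=1, enqueue
  process E: level=0
    E->F: in-degree(F)=0, level(F)=1, enqueue
  process A: level=1
  process D: level=1
  process F: level=1
All levels: A:1, B:0, C:0, D:1, E:0, F:1

Answer: A:1, B:0, C:0, D:1, E:0, F:1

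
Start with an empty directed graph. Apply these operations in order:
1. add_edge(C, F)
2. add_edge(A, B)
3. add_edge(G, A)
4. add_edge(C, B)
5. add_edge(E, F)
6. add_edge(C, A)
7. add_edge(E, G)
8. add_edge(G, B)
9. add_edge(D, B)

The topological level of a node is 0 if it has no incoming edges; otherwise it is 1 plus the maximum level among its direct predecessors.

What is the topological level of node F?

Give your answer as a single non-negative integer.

Answer: 1

Derivation:
Op 1: add_edge(C, F). Edges now: 1
Op 2: add_edge(A, B). Edges now: 2
Op 3: add_edge(G, A). Edges now: 3
Op 4: add_edge(C, B). Edges now: 4
Op 5: add_edge(E, F). Edges now: 5
Op 6: add_edge(C, A). Edges now: 6
Op 7: add_edge(E, G). Edges now: 7
Op 8: add_edge(G, B). Edges now: 8
Op 9: add_edge(D, B). Edges now: 9
Compute levels (Kahn BFS):
  sources (in-degree 0): C, D, E
  process C: level=0
    C->A: in-degree(A)=1, level(A)>=1
    C->B: in-degree(B)=3, level(B)>=1
    C->F: in-degree(F)=1, level(F)>=1
  process D: level=0
    D->B: in-degree(B)=2, level(B)>=1
  process E: level=0
    E->F: in-degree(F)=0, level(F)=1, enqueue
    E->G: in-degree(G)=0, level(G)=1, enqueue
  process F: level=1
  process G: level=1
    G->A: in-degree(A)=0, level(A)=2, enqueue
    G->B: in-degree(B)=1, level(B)>=2
  process A: level=2
    A->B: in-degree(B)=0, level(B)=3, enqueue
  process B: level=3
All levels: A:2, B:3, C:0, D:0, E:0, F:1, G:1
level(F) = 1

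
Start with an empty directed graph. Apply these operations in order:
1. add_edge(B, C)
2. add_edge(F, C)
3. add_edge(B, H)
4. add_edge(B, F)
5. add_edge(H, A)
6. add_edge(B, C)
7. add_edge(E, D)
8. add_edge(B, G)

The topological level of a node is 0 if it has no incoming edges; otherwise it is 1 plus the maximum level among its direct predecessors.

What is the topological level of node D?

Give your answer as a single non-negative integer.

Answer: 1

Derivation:
Op 1: add_edge(B, C). Edges now: 1
Op 2: add_edge(F, C). Edges now: 2
Op 3: add_edge(B, H). Edges now: 3
Op 4: add_edge(B, F). Edges now: 4
Op 5: add_edge(H, A). Edges now: 5
Op 6: add_edge(B, C) (duplicate, no change). Edges now: 5
Op 7: add_edge(E, D). Edges now: 6
Op 8: add_edge(B, G). Edges now: 7
Compute levels (Kahn BFS):
  sources (in-degree 0): B, E
  process B: level=0
    B->C: in-degree(C)=1, level(C)>=1
    B->F: in-degree(F)=0, level(F)=1, enqueue
    B->G: in-degree(G)=0, level(G)=1, enqueue
    B->H: in-degree(H)=0, level(H)=1, enqueue
  process E: level=0
    E->D: in-degree(D)=0, level(D)=1, enqueue
  process F: level=1
    F->C: in-degree(C)=0, level(C)=2, enqueue
  process G: level=1
  process H: level=1
    H->A: in-degree(A)=0, level(A)=2, enqueue
  process D: level=1
  process C: level=2
  process A: level=2
All levels: A:2, B:0, C:2, D:1, E:0, F:1, G:1, H:1
level(D) = 1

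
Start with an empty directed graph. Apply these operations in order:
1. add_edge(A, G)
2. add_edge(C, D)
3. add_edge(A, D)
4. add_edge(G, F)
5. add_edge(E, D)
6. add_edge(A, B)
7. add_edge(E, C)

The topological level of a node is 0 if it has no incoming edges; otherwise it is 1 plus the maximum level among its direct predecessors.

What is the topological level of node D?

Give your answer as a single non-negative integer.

Answer: 2

Derivation:
Op 1: add_edge(A, G). Edges now: 1
Op 2: add_edge(C, D). Edges now: 2
Op 3: add_edge(A, D). Edges now: 3
Op 4: add_edge(G, F). Edges now: 4
Op 5: add_edge(E, D). Edges now: 5
Op 6: add_edge(A, B). Edges now: 6
Op 7: add_edge(E, C). Edges now: 7
Compute levels (Kahn BFS):
  sources (in-degree 0): A, E
  process A: level=0
    A->B: in-degree(B)=0, level(B)=1, enqueue
    A->D: in-degree(D)=2, level(D)>=1
    A->G: in-degree(G)=0, level(G)=1, enqueue
  process E: level=0
    E->C: in-degree(C)=0, level(C)=1, enqueue
    E->D: in-degree(D)=1, level(D)>=1
  process B: level=1
  process G: level=1
    G->F: in-degree(F)=0, level(F)=2, enqueue
  process C: level=1
    C->D: in-degree(D)=0, level(D)=2, enqueue
  process F: level=2
  process D: level=2
All levels: A:0, B:1, C:1, D:2, E:0, F:2, G:1
level(D) = 2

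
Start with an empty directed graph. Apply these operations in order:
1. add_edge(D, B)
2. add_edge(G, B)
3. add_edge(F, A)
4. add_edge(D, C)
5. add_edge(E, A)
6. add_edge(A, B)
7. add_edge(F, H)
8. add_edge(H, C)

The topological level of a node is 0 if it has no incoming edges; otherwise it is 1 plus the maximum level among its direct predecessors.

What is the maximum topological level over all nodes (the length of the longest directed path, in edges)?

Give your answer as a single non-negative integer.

Op 1: add_edge(D, B). Edges now: 1
Op 2: add_edge(G, B). Edges now: 2
Op 3: add_edge(F, A). Edges now: 3
Op 4: add_edge(D, C). Edges now: 4
Op 5: add_edge(E, A). Edges now: 5
Op 6: add_edge(A, B). Edges now: 6
Op 7: add_edge(F, H). Edges now: 7
Op 8: add_edge(H, C). Edges now: 8
Compute levels (Kahn BFS):
  sources (in-degree 0): D, E, F, G
  process D: level=0
    D->B: in-degree(B)=2, level(B)>=1
    D->C: in-degree(C)=1, level(C)>=1
  process E: level=0
    E->A: in-degree(A)=1, level(A)>=1
  process F: level=0
    F->A: in-degree(A)=0, level(A)=1, enqueue
    F->H: in-degree(H)=0, level(H)=1, enqueue
  process G: level=0
    G->B: in-degree(B)=1, level(B)>=1
  process A: level=1
    A->B: in-degree(B)=0, level(B)=2, enqueue
  process H: level=1
    H->C: in-degree(C)=0, level(C)=2, enqueue
  process B: level=2
  process C: level=2
All levels: A:1, B:2, C:2, D:0, E:0, F:0, G:0, H:1
max level = 2

Answer: 2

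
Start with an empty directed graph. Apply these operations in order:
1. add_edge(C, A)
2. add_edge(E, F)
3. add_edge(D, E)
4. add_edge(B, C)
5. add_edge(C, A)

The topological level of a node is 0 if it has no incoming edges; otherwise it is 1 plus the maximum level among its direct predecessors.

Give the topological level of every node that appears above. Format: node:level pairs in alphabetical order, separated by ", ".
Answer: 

Answer: A:2, B:0, C:1, D:0, E:1, F:2

Derivation:
Op 1: add_edge(C, A). Edges now: 1
Op 2: add_edge(E, F). Edges now: 2
Op 3: add_edge(D, E). Edges now: 3
Op 4: add_edge(B, C). Edges now: 4
Op 5: add_edge(C, A) (duplicate, no change). Edges now: 4
Compute levels (Kahn BFS):
  sources (in-degree 0): B, D
  process B: level=0
    B->C: in-degree(C)=0, level(C)=1, enqueue
  process D: level=0
    D->E: in-degree(E)=0, level(E)=1, enqueue
  process C: level=1
    C->A: in-degree(A)=0, level(A)=2, enqueue
  process E: level=1
    E->F: in-degree(F)=0, level(F)=2, enqueue
  process A: level=2
  process F: level=2
All levels: A:2, B:0, C:1, D:0, E:1, F:2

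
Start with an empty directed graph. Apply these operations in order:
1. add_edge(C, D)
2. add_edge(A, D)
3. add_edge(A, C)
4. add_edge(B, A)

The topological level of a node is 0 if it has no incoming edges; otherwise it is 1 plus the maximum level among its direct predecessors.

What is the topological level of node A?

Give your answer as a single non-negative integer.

Answer: 1

Derivation:
Op 1: add_edge(C, D). Edges now: 1
Op 2: add_edge(A, D). Edges now: 2
Op 3: add_edge(A, C). Edges now: 3
Op 4: add_edge(B, A). Edges now: 4
Compute levels (Kahn BFS):
  sources (in-degree 0): B
  process B: level=0
    B->A: in-degree(A)=0, level(A)=1, enqueue
  process A: level=1
    A->C: in-degree(C)=0, level(C)=2, enqueue
    A->D: in-degree(D)=1, level(D)>=2
  process C: level=2
    C->D: in-degree(D)=0, level(D)=3, enqueue
  process D: level=3
All levels: A:1, B:0, C:2, D:3
level(A) = 1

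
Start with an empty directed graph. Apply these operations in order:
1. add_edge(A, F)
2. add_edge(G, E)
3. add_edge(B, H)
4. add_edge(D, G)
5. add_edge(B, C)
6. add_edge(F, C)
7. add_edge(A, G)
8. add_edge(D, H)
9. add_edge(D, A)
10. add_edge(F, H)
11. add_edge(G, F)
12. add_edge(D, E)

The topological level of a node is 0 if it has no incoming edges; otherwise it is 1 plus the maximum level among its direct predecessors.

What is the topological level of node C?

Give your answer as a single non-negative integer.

Answer: 4

Derivation:
Op 1: add_edge(A, F). Edges now: 1
Op 2: add_edge(G, E). Edges now: 2
Op 3: add_edge(B, H). Edges now: 3
Op 4: add_edge(D, G). Edges now: 4
Op 5: add_edge(B, C). Edges now: 5
Op 6: add_edge(F, C). Edges now: 6
Op 7: add_edge(A, G). Edges now: 7
Op 8: add_edge(D, H). Edges now: 8
Op 9: add_edge(D, A). Edges now: 9
Op 10: add_edge(F, H). Edges now: 10
Op 11: add_edge(G, F). Edges now: 11
Op 12: add_edge(D, E). Edges now: 12
Compute levels (Kahn BFS):
  sources (in-degree 0): B, D
  process B: level=0
    B->C: in-degree(C)=1, level(C)>=1
    B->H: in-degree(H)=2, level(H)>=1
  process D: level=0
    D->A: in-degree(A)=0, level(A)=1, enqueue
    D->E: in-degree(E)=1, level(E)>=1
    D->G: in-degree(G)=1, level(G)>=1
    D->H: in-degree(H)=1, level(H)>=1
  process A: level=1
    A->F: in-degree(F)=1, level(F)>=2
    A->G: in-degree(G)=0, level(G)=2, enqueue
  process G: level=2
    G->E: in-degree(E)=0, level(E)=3, enqueue
    G->F: in-degree(F)=0, level(F)=3, enqueue
  process E: level=3
  process F: level=3
    F->C: in-degree(C)=0, level(C)=4, enqueue
    F->H: in-degree(H)=0, level(H)=4, enqueue
  process C: level=4
  process H: level=4
All levels: A:1, B:0, C:4, D:0, E:3, F:3, G:2, H:4
level(C) = 4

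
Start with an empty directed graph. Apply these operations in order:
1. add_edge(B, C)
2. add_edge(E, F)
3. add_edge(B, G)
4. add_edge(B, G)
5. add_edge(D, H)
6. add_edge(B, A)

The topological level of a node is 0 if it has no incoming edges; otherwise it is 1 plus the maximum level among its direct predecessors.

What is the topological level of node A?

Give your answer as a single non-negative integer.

Answer: 1

Derivation:
Op 1: add_edge(B, C). Edges now: 1
Op 2: add_edge(E, F). Edges now: 2
Op 3: add_edge(B, G). Edges now: 3
Op 4: add_edge(B, G) (duplicate, no change). Edges now: 3
Op 5: add_edge(D, H). Edges now: 4
Op 6: add_edge(B, A). Edges now: 5
Compute levels (Kahn BFS):
  sources (in-degree 0): B, D, E
  process B: level=0
    B->A: in-degree(A)=0, level(A)=1, enqueue
    B->C: in-degree(C)=0, level(C)=1, enqueue
    B->G: in-degree(G)=0, level(G)=1, enqueue
  process D: level=0
    D->H: in-degree(H)=0, level(H)=1, enqueue
  process E: level=0
    E->F: in-degree(F)=0, level(F)=1, enqueue
  process A: level=1
  process C: level=1
  process G: level=1
  process H: level=1
  process F: level=1
All levels: A:1, B:0, C:1, D:0, E:0, F:1, G:1, H:1
level(A) = 1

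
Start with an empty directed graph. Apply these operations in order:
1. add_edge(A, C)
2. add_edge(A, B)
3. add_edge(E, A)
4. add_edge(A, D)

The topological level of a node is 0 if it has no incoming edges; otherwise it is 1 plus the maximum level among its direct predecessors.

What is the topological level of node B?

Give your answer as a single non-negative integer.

Answer: 2

Derivation:
Op 1: add_edge(A, C). Edges now: 1
Op 2: add_edge(A, B). Edges now: 2
Op 3: add_edge(E, A). Edges now: 3
Op 4: add_edge(A, D). Edges now: 4
Compute levels (Kahn BFS):
  sources (in-degree 0): E
  process E: level=0
    E->A: in-degree(A)=0, level(A)=1, enqueue
  process A: level=1
    A->B: in-degree(B)=0, level(B)=2, enqueue
    A->C: in-degree(C)=0, level(C)=2, enqueue
    A->D: in-degree(D)=0, level(D)=2, enqueue
  process B: level=2
  process C: level=2
  process D: level=2
All levels: A:1, B:2, C:2, D:2, E:0
level(B) = 2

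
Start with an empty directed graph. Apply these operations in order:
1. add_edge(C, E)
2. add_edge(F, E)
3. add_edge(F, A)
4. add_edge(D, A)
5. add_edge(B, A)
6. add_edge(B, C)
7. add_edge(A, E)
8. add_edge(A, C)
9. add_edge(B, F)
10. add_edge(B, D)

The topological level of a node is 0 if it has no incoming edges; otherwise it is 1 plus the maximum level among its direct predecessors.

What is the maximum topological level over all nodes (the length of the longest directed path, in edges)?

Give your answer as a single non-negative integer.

Answer: 4

Derivation:
Op 1: add_edge(C, E). Edges now: 1
Op 2: add_edge(F, E). Edges now: 2
Op 3: add_edge(F, A). Edges now: 3
Op 4: add_edge(D, A). Edges now: 4
Op 5: add_edge(B, A). Edges now: 5
Op 6: add_edge(B, C). Edges now: 6
Op 7: add_edge(A, E). Edges now: 7
Op 8: add_edge(A, C). Edges now: 8
Op 9: add_edge(B, F). Edges now: 9
Op 10: add_edge(B, D). Edges now: 10
Compute levels (Kahn BFS):
  sources (in-degree 0): B
  process B: level=0
    B->A: in-degree(A)=2, level(A)>=1
    B->C: in-degree(C)=1, level(C)>=1
    B->D: in-degree(D)=0, level(D)=1, enqueue
    B->F: in-degree(F)=0, level(F)=1, enqueue
  process D: level=1
    D->A: in-degree(A)=1, level(A)>=2
  process F: level=1
    F->A: in-degree(A)=0, level(A)=2, enqueue
    F->E: in-degree(E)=2, level(E)>=2
  process A: level=2
    A->C: in-degree(C)=0, level(C)=3, enqueue
    A->E: in-degree(E)=1, level(E)>=3
  process C: level=3
    C->E: in-degree(E)=0, level(E)=4, enqueue
  process E: level=4
All levels: A:2, B:0, C:3, D:1, E:4, F:1
max level = 4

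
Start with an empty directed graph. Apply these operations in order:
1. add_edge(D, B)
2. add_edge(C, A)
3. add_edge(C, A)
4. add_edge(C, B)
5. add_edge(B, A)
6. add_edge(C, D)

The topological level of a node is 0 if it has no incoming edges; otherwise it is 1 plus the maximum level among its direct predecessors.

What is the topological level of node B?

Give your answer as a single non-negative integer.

Op 1: add_edge(D, B). Edges now: 1
Op 2: add_edge(C, A). Edges now: 2
Op 3: add_edge(C, A) (duplicate, no change). Edges now: 2
Op 4: add_edge(C, B). Edges now: 3
Op 5: add_edge(B, A). Edges now: 4
Op 6: add_edge(C, D). Edges now: 5
Compute levels (Kahn BFS):
  sources (in-degree 0): C
  process C: level=0
    C->A: in-degree(A)=1, level(A)>=1
    C->B: in-degree(B)=1, level(B)>=1
    C->D: in-degree(D)=0, level(D)=1, enqueue
  process D: level=1
    D->B: in-degree(B)=0, level(B)=2, enqueue
  process B: level=2
    B->A: in-degree(A)=0, level(A)=3, enqueue
  process A: level=3
All levels: A:3, B:2, C:0, D:1
level(B) = 2

Answer: 2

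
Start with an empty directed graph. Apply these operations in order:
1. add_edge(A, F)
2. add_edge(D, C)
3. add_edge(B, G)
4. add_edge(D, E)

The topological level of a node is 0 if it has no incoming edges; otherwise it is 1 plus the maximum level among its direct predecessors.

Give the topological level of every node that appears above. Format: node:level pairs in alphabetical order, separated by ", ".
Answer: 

Op 1: add_edge(A, F). Edges now: 1
Op 2: add_edge(D, C). Edges now: 2
Op 3: add_edge(B, G). Edges now: 3
Op 4: add_edge(D, E). Edges now: 4
Compute levels (Kahn BFS):
  sources (in-degree 0): A, B, D
  process A: level=0
    A->F: in-degree(F)=0, level(F)=1, enqueue
  process B: level=0
    B->G: in-degree(G)=0, level(G)=1, enqueue
  process D: level=0
    D->C: in-degree(C)=0, level(C)=1, enqueue
    D->E: in-degree(E)=0, level(E)=1, enqueue
  process F: level=1
  process G: level=1
  process C: level=1
  process E: level=1
All levels: A:0, B:0, C:1, D:0, E:1, F:1, G:1

Answer: A:0, B:0, C:1, D:0, E:1, F:1, G:1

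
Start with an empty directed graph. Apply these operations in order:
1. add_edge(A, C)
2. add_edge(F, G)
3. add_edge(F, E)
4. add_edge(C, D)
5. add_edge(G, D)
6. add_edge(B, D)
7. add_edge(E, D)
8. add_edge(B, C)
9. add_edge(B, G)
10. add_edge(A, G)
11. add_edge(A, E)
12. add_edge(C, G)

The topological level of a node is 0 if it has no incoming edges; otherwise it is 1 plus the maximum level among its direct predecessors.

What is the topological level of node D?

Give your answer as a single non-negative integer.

Answer: 3

Derivation:
Op 1: add_edge(A, C). Edges now: 1
Op 2: add_edge(F, G). Edges now: 2
Op 3: add_edge(F, E). Edges now: 3
Op 4: add_edge(C, D). Edges now: 4
Op 5: add_edge(G, D). Edges now: 5
Op 6: add_edge(B, D). Edges now: 6
Op 7: add_edge(E, D). Edges now: 7
Op 8: add_edge(B, C). Edges now: 8
Op 9: add_edge(B, G). Edges now: 9
Op 10: add_edge(A, G). Edges now: 10
Op 11: add_edge(A, E). Edges now: 11
Op 12: add_edge(C, G). Edges now: 12
Compute levels (Kahn BFS):
  sources (in-degree 0): A, B, F
  process A: level=0
    A->C: in-degree(C)=1, level(C)>=1
    A->E: in-degree(E)=1, level(E)>=1
    A->G: in-degree(G)=3, level(G)>=1
  process B: level=0
    B->C: in-degree(C)=0, level(C)=1, enqueue
    B->D: in-degree(D)=3, level(D)>=1
    B->G: in-degree(G)=2, level(G)>=1
  process F: level=0
    F->E: in-degree(E)=0, level(E)=1, enqueue
    F->G: in-degree(G)=1, level(G)>=1
  process C: level=1
    C->D: in-degree(D)=2, level(D)>=2
    C->G: in-degree(G)=0, level(G)=2, enqueue
  process E: level=1
    E->D: in-degree(D)=1, level(D)>=2
  process G: level=2
    G->D: in-degree(D)=0, level(D)=3, enqueue
  process D: level=3
All levels: A:0, B:0, C:1, D:3, E:1, F:0, G:2
level(D) = 3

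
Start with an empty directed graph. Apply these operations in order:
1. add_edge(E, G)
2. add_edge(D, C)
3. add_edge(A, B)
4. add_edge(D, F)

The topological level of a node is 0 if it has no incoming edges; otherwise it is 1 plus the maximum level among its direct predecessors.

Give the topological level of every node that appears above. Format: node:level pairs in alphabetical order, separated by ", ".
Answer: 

Op 1: add_edge(E, G). Edges now: 1
Op 2: add_edge(D, C). Edges now: 2
Op 3: add_edge(A, B). Edges now: 3
Op 4: add_edge(D, F). Edges now: 4
Compute levels (Kahn BFS):
  sources (in-degree 0): A, D, E
  process A: level=0
    A->B: in-degree(B)=0, level(B)=1, enqueue
  process D: level=0
    D->C: in-degree(C)=0, level(C)=1, enqueue
    D->F: in-degree(F)=0, level(F)=1, enqueue
  process E: level=0
    E->G: in-degree(G)=0, level(G)=1, enqueue
  process B: level=1
  process C: level=1
  process F: level=1
  process G: level=1
All levels: A:0, B:1, C:1, D:0, E:0, F:1, G:1

Answer: A:0, B:1, C:1, D:0, E:0, F:1, G:1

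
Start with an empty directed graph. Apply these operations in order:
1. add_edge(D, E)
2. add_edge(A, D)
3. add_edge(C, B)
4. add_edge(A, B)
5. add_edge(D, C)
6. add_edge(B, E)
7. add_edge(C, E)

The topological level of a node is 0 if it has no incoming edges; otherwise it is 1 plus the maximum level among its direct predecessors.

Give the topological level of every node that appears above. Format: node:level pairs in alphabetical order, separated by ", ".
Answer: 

Op 1: add_edge(D, E). Edges now: 1
Op 2: add_edge(A, D). Edges now: 2
Op 3: add_edge(C, B). Edges now: 3
Op 4: add_edge(A, B). Edges now: 4
Op 5: add_edge(D, C). Edges now: 5
Op 6: add_edge(B, E). Edges now: 6
Op 7: add_edge(C, E). Edges now: 7
Compute levels (Kahn BFS):
  sources (in-degree 0): A
  process A: level=0
    A->B: in-degree(B)=1, level(B)>=1
    A->D: in-degree(D)=0, level(D)=1, enqueue
  process D: level=1
    D->C: in-degree(C)=0, level(C)=2, enqueue
    D->E: in-degree(E)=2, level(E)>=2
  process C: level=2
    C->B: in-degree(B)=0, level(B)=3, enqueue
    C->E: in-degree(E)=1, level(E)>=3
  process B: level=3
    B->E: in-degree(E)=0, level(E)=4, enqueue
  process E: level=4
All levels: A:0, B:3, C:2, D:1, E:4

Answer: A:0, B:3, C:2, D:1, E:4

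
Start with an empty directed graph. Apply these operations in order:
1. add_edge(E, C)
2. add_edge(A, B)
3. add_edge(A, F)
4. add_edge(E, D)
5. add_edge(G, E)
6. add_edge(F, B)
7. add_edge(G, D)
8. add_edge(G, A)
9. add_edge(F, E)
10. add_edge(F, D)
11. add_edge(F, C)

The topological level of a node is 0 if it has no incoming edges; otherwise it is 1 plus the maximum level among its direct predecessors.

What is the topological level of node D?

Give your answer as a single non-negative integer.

Answer: 4

Derivation:
Op 1: add_edge(E, C). Edges now: 1
Op 2: add_edge(A, B). Edges now: 2
Op 3: add_edge(A, F). Edges now: 3
Op 4: add_edge(E, D). Edges now: 4
Op 5: add_edge(G, E). Edges now: 5
Op 6: add_edge(F, B). Edges now: 6
Op 7: add_edge(G, D). Edges now: 7
Op 8: add_edge(G, A). Edges now: 8
Op 9: add_edge(F, E). Edges now: 9
Op 10: add_edge(F, D). Edges now: 10
Op 11: add_edge(F, C). Edges now: 11
Compute levels (Kahn BFS):
  sources (in-degree 0): G
  process G: level=0
    G->A: in-degree(A)=0, level(A)=1, enqueue
    G->D: in-degree(D)=2, level(D)>=1
    G->E: in-degree(E)=1, level(E)>=1
  process A: level=1
    A->B: in-degree(B)=1, level(B)>=2
    A->F: in-degree(F)=0, level(F)=2, enqueue
  process F: level=2
    F->B: in-degree(B)=0, level(B)=3, enqueue
    F->C: in-degree(C)=1, level(C)>=3
    F->D: in-degree(D)=1, level(D)>=3
    F->E: in-degree(E)=0, level(E)=3, enqueue
  process B: level=3
  process E: level=3
    E->C: in-degree(C)=0, level(C)=4, enqueue
    E->D: in-degree(D)=0, level(D)=4, enqueue
  process C: level=4
  process D: level=4
All levels: A:1, B:3, C:4, D:4, E:3, F:2, G:0
level(D) = 4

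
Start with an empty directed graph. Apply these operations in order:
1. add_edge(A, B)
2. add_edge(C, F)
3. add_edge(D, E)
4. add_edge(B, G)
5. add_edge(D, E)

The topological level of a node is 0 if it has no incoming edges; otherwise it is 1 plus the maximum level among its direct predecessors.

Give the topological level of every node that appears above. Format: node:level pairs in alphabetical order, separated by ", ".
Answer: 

Op 1: add_edge(A, B). Edges now: 1
Op 2: add_edge(C, F). Edges now: 2
Op 3: add_edge(D, E). Edges now: 3
Op 4: add_edge(B, G). Edges now: 4
Op 5: add_edge(D, E) (duplicate, no change). Edges now: 4
Compute levels (Kahn BFS):
  sources (in-degree 0): A, C, D
  process A: level=0
    A->B: in-degree(B)=0, level(B)=1, enqueue
  process C: level=0
    C->F: in-degree(F)=0, level(F)=1, enqueue
  process D: level=0
    D->E: in-degree(E)=0, level(E)=1, enqueue
  process B: level=1
    B->G: in-degree(G)=0, level(G)=2, enqueue
  process F: level=1
  process E: level=1
  process G: level=2
All levels: A:0, B:1, C:0, D:0, E:1, F:1, G:2

Answer: A:0, B:1, C:0, D:0, E:1, F:1, G:2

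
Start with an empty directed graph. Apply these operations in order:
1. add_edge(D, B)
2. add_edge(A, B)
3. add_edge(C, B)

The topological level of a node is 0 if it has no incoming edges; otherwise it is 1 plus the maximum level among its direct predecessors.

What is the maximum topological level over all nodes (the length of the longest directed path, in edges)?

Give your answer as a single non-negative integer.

Op 1: add_edge(D, B). Edges now: 1
Op 2: add_edge(A, B). Edges now: 2
Op 3: add_edge(C, B). Edges now: 3
Compute levels (Kahn BFS):
  sources (in-degree 0): A, C, D
  process A: level=0
    A->B: in-degree(B)=2, level(B)>=1
  process C: level=0
    C->B: in-degree(B)=1, level(B)>=1
  process D: level=0
    D->B: in-degree(B)=0, level(B)=1, enqueue
  process B: level=1
All levels: A:0, B:1, C:0, D:0
max level = 1

Answer: 1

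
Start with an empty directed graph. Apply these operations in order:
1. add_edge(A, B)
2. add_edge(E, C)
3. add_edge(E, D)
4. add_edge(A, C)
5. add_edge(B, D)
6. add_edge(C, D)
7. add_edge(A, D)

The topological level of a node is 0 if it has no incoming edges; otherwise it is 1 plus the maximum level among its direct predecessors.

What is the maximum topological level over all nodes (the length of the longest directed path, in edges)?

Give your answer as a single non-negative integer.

Answer: 2

Derivation:
Op 1: add_edge(A, B). Edges now: 1
Op 2: add_edge(E, C). Edges now: 2
Op 3: add_edge(E, D). Edges now: 3
Op 4: add_edge(A, C). Edges now: 4
Op 5: add_edge(B, D). Edges now: 5
Op 6: add_edge(C, D). Edges now: 6
Op 7: add_edge(A, D). Edges now: 7
Compute levels (Kahn BFS):
  sources (in-degree 0): A, E
  process A: level=0
    A->B: in-degree(B)=0, level(B)=1, enqueue
    A->C: in-degree(C)=1, level(C)>=1
    A->D: in-degree(D)=3, level(D)>=1
  process E: level=0
    E->C: in-degree(C)=0, level(C)=1, enqueue
    E->D: in-degree(D)=2, level(D)>=1
  process B: level=1
    B->D: in-degree(D)=1, level(D)>=2
  process C: level=1
    C->D: in-degree(D)=0, level(D)=2, enqueue
  process D: level=2
All levels: A:0, B:1, C:1, D:2, E:0
max level = 2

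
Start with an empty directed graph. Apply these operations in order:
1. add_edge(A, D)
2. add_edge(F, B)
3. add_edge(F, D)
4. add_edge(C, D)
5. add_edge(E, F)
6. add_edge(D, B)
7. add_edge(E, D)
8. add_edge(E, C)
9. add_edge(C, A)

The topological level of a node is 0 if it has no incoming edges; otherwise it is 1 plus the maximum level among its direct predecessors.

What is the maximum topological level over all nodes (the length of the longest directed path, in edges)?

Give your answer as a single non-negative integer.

Answer: 4

Derivation:
Op 1: add_edge(A, D). Edges now: 1
Op 2: add_edge(F, B). Edges now: 2
Op 3: add_edge(F, D). Edges now: 3
Op 4: add_edge(C, D). Edges now: 4
Op 5: add_edge(E, F). Edges now: 5
Op 6: add_edge(D, B). Edges now: 6
Op 7: add_edge(E, D). Edges now: 7
Op 8: add_edge(E, C). Edges now: 8
Op 9: add_edge(C, A). Edges now: 9
Compute levels (Kahn BFS):
  sources (in-degree 0): E
  process E: level=0
    E->C: in-degree(C)=0, level(C)=1, enqueue
    E->D: in-degree(D)=3, level(D)>=1
    E->F: in-degree(F)=0, level(F)=1, enqueue
  process C: level=1
    C->A: in-degree(A)=0, level(A)=2, enqueue
    C->D: in-degree(D)=2, level(D)>=2
  process F: level=1
    F->B: in-degree(B)=1, level(B)>=2
    F->D: in-degree(D)=1, level(D)>=2
  process A: level=2
    A->D: in-degree(D)=0, level(D)=3, enqueue
  process D: level=3
    D->B: in-degree(B)=0, level(B)=4, enqueue
  process B: level=4
All levels: A:2, B:4, C:1, D:3, E:0, F:1
max level = 4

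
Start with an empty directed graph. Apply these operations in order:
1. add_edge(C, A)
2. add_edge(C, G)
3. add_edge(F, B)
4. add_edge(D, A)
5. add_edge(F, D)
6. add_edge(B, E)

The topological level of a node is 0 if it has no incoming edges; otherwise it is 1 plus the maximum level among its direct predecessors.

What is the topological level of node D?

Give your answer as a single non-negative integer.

Op 1: add_edge(C, A). Edges now: 1
Op 2: add_edge(C, G). Edges now: 2
Op 3: add_edge(F, B). Edges now: 3
Op 4: add_edge(D, A). Edges now: 4
Op 5: add_edge(F, D). Edges now: 5
Op 6: add_edge(B, E). Edges now: 6
Compute levels (Kahn BFS):
  sources (in-degree 0): C, F
  process C: level=0
    C->A: in-degree(A)=1, level(A)>=1
    C->G: in-degree(G)=0, level(G)=1, enqueue
  process F: level=0
    F->B: in-degree(B)=0, level(B)=1, enqueue
    F->D: in-degree(D)=0, level(D)=1, enqueue
  process G: level=1
  process B: level=1
    B->E: in-degree(E)=0, level(E)=2, enqueue
  process D: level=1
    D->A: in-degree(A)=0, level(A)=2, enqueue
  process E: level=2
  process A: level=2
All levels: A:2, B:1, C:0, D:1, E:2, F:0, G:1
level(D) = 1

Answer: 1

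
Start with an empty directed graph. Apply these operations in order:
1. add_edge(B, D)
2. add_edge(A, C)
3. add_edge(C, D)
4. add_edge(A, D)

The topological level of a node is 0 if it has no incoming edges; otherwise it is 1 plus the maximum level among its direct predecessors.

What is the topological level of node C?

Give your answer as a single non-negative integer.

Op 1: add_edge(B, D). Edges now: 1
Op 2: add_edge(A, C). Edges now: 2
Op 3: add_edge(C, D). Edges now: 3
Op 4: add_edge(A, D). Edges now: 4
Compute levels (Kahn BFS):
  sources (in-degree 0): A, B
  process A: level=0
    A->C: in-degree(C)=0, level(C)=1, enqueue
    A->D: in-degree(D)=2, level(D)>=1
  process B: level=0
    B->D: in-degree(D)=1, level(D)>=1
  process C: level=1
    C->D: in-degree(D)=0, level(D)=2, enqueue
  process D: level=2
All levels: A:0, B:0, C:1, D:2
level(C) = 1

Answer: 1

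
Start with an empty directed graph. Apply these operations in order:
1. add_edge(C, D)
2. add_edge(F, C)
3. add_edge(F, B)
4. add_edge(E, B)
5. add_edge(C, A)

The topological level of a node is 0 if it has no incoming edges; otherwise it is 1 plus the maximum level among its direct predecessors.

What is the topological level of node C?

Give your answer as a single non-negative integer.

Op 1: add_edge(C, D). Edges now: 1
Op 2: add_edge(F, C). Edges now: 2
Op 3: add_edge(F, B). Edges now: 3
Op 4: add_edge(E, B). Edges now: 4
Op 5: add_edge(C, A). Edges now: 5
Compute levels (Kahn BFS):
  sources (in-degree 0): E, F
  process E: level=0
    E->B: in-degree(B)=1, level(B)>=1
  process F: level=0
    F->B: in-degree(B)=0, level(B)=1, enqueue
    F->C: in-degree(C)=0, level(C)=1, enqueue
  process B: level=1
  process C: level=1
    C->A: in-degree(A)=0, level(A)=2, enqueue
    C->D: in-degree(D)=0, level(D)=2, enqueue
  process A: level=2
  process D: level=2
All levels: A:2, B:1, C:1, D:2, E:0, F:0
level(C) = 1

Answer: 1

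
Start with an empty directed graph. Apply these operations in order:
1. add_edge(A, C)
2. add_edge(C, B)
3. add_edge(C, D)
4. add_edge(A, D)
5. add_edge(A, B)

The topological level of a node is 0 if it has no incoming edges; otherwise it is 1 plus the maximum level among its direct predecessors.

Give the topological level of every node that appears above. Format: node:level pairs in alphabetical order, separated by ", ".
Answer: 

Answer: A:0, B:2, C:1, D:2

Derivation:
Op 1: add_edge(A, C). Edges now: 1
Op 2: add_edge(C, B). Edges now: 2
Op 3: add_edge(C, D). Edges now: 3
Op 4: add_edge(A, D). Edges now: 4
Op 5: add_edge(A, B). Edges now: 5
Compute levels (Kahn BFS):
  sources (in-degree 0): A
  process A: level=0
    A->B: in-degree(B)=1, level(B)>=1
    A->C: in-degree(C)=0, level(C)=1, enqueue
    A->D: in-degree(D)=1, level(D)>=1
  process C: level=1
    C->B: in-degree(B)=0, level(B)=2, enqueue
    C->D: in-degree(D)=0, level(D)=2, enqueue
  process B: level=2
  process D: level=2
All levels: A:0, B:2, C:1, D:2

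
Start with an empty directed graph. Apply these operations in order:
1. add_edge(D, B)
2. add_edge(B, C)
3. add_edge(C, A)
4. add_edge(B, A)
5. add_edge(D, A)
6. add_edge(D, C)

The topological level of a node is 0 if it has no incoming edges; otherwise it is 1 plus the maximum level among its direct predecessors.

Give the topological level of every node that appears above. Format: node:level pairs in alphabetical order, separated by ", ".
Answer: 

Op 1: add_edge(D, B). Edges now: 1
Op 2: add_edge(B, C). Edges now: 2
Op 3: add_edge(C, A). Edges now: 3
Op 4: add_edge(B, A). Edges now: 4
Op 5: add_edge(D, A). Edges now: 5
Op 6: add_edge(D, C). Edges now: 6
Compute levels (Kahn BFS):
  sources (in-degree 0): D
  process D: level=0
    D->A: in-degree(A)=2, level(A)>=1
    D->B: in-degree(B)=0, level(B)=1, enqueue
    D->C: in-degree(C)=1, level(C)>=1
  process B: level=1
    B->A: in-degree(A)=1, level(A)>=2
    B->C: in-degree(C)=0, level(C)=2, enqueue
  process C: level=2
    C->A: in-degree(A)=0, level(A)=3, enqueue
  process A: level=3
All levels: A:3, B:1, C:2, D:0

Answer: A:3, B:1, C:2, D:0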